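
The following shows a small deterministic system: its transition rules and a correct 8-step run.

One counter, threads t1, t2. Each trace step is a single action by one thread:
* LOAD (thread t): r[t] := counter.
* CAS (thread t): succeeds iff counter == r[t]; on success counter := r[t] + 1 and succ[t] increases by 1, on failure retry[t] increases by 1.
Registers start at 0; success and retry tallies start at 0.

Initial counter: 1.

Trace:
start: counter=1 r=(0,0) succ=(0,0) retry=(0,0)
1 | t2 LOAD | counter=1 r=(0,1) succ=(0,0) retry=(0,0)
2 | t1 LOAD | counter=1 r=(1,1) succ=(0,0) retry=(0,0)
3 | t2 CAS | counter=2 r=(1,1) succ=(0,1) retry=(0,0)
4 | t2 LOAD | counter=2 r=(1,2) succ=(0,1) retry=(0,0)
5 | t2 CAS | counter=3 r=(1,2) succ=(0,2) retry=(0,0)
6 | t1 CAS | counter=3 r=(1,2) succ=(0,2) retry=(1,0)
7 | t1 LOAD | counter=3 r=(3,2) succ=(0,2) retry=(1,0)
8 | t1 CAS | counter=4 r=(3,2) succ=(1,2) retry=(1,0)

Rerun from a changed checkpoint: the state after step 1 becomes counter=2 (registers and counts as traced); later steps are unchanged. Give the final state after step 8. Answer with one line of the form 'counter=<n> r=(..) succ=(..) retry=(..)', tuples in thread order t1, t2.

state after step 1 := counter=2 r=(0,1) succ=(0,0) retry=(0,0)
2 | t1 LOAD | counter=2 r=(2,1) succ=(0,0) retry=(0,0)
3 | t2 CAS | counter=2 r=(2,1) succ=(0,0) retry=(0,1)
4 | t2 LOAD | counter=2 r=(2,2) succ=(0,0) retry=(0,1)
5 | t2 CAS | counter=3 r=(2,2) succ=(0,1) retry=(0,1)
6 | t1 CAS | counter=3 r=(2,2) succ=(0,1) retry=(1,1)
7 | t1 LOAD | counter=3 r=(3,2) succ=(0,1) retry=(1,1)
8 | t1 CAS | counter=4 r=(3,2) succ=(1,1) retry=(1,1)

counter=4 r=(3,2) succ=(1,1) retry=(1,1)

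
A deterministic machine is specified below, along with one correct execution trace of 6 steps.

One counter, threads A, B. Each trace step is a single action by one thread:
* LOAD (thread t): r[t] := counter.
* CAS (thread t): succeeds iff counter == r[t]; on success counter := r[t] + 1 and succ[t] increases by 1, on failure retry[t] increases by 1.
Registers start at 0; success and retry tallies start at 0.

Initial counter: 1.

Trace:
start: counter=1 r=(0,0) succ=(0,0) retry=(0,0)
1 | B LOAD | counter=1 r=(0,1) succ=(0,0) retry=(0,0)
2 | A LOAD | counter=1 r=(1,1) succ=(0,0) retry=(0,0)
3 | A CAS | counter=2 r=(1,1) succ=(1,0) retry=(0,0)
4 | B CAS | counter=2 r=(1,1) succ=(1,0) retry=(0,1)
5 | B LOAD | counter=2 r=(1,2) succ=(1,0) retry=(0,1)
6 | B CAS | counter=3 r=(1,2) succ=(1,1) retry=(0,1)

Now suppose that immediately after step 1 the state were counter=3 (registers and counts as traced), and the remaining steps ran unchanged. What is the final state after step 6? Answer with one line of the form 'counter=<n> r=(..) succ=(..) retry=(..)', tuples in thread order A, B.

counter=5 r=(3,4) succ=(1,1) retry=(0,1)

state after step 1 := counter=3 r=(0,1) succ=(0,0) retry=(0,0)
2 | A LOAD | counter=3 r=(3,1) succ=(0,0) retry=(0,0)
3 | A CAS | counter=4 r=(3,1) succ=(1,0) retry=(0,0)
4 | B CAS | counter=4 r=(3,1) succ=(1,0) retry=(0,1)
5 | B LOAD | counter=4 r=(3,4) succ=(1,0) retry=(0,1)
6 | B CAS | counter=5 r=(3,4) succ=(1,1) retry=(0,1)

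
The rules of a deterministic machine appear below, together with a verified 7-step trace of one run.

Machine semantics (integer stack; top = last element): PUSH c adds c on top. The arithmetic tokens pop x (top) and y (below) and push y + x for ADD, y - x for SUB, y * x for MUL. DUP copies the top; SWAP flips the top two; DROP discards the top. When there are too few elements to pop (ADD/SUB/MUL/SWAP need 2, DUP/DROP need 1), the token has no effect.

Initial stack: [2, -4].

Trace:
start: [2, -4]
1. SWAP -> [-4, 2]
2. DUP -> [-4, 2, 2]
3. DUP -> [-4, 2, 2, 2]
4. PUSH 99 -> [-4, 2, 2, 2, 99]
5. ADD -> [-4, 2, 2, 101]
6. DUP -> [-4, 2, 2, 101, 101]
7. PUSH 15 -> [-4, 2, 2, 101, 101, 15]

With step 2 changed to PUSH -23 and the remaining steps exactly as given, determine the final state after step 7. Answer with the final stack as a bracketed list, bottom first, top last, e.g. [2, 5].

(re-executing from step 2 with the substitution; state before step 2: [-4, 2])
2. PUSH -23 -> [-4, 2, -23]
3. DUP -> [-4, 2, -23, -23]
4. PUSH 99 -> [-4, 2, -23, -23, 99]
5. ADD -> [-4, 2, -23, 76]
6. DUP -> [-4, 2, -23, 76, 76]
7. PUSH 15 -> [-4, 2, -23, 76, 76, 15]

[-4, 2, -23, 76, 76, 15]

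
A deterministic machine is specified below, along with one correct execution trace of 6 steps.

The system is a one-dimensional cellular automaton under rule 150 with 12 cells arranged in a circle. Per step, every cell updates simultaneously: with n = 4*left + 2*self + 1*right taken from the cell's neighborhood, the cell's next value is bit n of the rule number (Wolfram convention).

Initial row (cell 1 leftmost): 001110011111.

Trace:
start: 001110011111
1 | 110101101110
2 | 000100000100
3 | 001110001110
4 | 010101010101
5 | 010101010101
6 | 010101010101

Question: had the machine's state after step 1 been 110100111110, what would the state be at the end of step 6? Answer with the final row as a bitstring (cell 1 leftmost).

state after step 1 := 110100111110
2 | 000111011100
3 | 001010001010
4 | 011011011011
5 | 000000000000
6 | 000000000000

000000000000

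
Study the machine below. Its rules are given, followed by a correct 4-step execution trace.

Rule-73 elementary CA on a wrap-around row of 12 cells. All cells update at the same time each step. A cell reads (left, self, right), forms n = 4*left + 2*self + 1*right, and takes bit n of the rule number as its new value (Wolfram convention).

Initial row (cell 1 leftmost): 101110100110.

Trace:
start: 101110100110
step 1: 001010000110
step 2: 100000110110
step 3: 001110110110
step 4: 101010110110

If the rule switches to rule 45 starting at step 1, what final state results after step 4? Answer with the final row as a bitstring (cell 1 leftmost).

010011111101

(re-executing steps 1..4 under rule 45; state before step 1: 101110100110)
step 1: 111001100101
step 2: 000001000111
step 3: 011101010100
step 4: 010011111101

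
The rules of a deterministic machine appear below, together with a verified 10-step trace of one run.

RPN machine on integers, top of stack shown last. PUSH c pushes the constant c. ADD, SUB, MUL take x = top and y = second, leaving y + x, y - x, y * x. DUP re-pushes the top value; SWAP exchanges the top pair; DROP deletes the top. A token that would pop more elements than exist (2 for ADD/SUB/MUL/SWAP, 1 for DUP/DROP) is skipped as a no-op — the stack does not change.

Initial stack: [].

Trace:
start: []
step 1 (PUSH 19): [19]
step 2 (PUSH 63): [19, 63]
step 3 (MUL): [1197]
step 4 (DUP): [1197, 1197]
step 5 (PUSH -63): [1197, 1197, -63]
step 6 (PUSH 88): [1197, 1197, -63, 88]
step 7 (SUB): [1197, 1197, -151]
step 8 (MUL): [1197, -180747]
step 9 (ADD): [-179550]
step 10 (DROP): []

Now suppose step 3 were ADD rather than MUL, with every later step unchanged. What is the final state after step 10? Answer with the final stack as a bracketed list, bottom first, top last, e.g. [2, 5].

[]

(re-executing from step 3 with the substitution; state before step 3: [19, 63])
step 3 (ADD): [82]
step 4 (DUP): [82, 82]
step 5 (PUSH -63): [82, 82, -63]
step 6 (PUSH 88): [82, 82, -63, 88]
step 7 (SUB): [82, 82, -151]
step 8 (MUL): [82, -12382]
step 9 (ADD): [-12300]
step 10 (DROP): []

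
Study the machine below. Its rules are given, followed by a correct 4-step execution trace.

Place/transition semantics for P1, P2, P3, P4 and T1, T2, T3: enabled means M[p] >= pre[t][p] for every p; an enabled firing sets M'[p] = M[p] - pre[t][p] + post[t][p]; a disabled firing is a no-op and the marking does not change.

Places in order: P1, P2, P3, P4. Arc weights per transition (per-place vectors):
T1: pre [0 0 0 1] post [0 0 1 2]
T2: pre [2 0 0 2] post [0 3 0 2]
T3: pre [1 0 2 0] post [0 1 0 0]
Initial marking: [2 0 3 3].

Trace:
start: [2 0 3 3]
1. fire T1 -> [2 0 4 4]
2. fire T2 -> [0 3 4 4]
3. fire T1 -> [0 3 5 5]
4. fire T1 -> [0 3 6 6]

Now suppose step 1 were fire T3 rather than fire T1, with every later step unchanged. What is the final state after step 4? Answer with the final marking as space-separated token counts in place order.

(re-executing from step 1 with the substitution; state before step 1: [2 0 3 3])
1. fire T3 -> [1 1 1 3]
2. fire T2 -> [1 1 1 3]
3. fire T1 -> [1 1 2 4]
4. fire T1 -> [1 1 3 5]

1 1 3 5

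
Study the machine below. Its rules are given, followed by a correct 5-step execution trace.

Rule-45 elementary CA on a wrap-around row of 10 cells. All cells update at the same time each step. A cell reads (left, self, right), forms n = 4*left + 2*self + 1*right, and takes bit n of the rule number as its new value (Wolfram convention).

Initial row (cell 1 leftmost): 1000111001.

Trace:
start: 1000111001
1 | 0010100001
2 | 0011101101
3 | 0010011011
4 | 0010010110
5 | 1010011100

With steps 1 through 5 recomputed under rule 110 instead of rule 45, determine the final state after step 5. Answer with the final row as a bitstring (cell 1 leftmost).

(re-executing steps 1..5 under rule 110; state before step 1: 1000111001)
1 | 1001101011
2 | 1011111110
3 | 1110000011
4 | 0010000110
5 | 0110001110

0110001110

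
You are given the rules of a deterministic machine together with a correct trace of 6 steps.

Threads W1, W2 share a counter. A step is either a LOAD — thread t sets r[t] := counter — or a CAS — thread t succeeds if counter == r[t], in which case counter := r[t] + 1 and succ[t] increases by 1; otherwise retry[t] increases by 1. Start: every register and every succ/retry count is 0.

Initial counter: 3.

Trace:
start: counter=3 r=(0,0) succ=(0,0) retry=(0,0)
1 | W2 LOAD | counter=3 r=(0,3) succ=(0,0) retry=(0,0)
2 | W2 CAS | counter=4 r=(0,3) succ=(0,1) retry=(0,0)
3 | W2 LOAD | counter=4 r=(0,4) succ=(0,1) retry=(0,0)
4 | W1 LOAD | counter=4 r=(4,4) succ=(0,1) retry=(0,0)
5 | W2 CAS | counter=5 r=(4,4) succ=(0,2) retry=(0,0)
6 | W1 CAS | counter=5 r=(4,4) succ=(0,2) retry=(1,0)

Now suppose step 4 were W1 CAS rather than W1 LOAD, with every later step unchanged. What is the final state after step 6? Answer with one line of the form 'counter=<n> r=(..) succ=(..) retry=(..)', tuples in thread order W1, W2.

counter=5 r=(0,4) succ=(0,2) retry=(2,0)

(re-executing from step 4 with the substitution; state before step 4: counter=4 r=(0,4) succ=(0,1) retry=(0,0))
4 | W1 CAS | counter=4 r=(0,4) succ=(0,1) retry=(1,0)
5 | W2 CAS | counter=5 r=(0,4) succ=(0,2) retry=(1,0)
6 | W1 CAS | counter=5 r=(0,4) succ=(0,2) retry=(2,0)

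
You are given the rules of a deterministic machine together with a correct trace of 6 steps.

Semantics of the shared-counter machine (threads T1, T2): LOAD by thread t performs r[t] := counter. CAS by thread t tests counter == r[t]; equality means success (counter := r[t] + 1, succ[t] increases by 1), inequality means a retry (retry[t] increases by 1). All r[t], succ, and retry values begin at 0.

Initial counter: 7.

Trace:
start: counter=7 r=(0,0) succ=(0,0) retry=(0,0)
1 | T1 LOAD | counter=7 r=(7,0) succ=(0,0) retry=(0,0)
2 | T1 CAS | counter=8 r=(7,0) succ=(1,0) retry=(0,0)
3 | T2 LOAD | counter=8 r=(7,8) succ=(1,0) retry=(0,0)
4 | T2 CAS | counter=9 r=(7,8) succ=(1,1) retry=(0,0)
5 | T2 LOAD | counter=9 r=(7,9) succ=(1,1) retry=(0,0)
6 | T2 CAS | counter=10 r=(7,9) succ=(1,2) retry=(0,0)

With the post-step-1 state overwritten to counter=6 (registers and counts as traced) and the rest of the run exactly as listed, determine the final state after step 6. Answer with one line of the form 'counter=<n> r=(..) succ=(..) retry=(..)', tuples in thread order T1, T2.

state after step 1 := counter=6 r=(7,0) succ=(0,0) retry=(0,0)
2 | T1 CAS | counter=6 r=(7,0) succ=(0,0) retry=(1,0)
3 | T2 LOAD | counter=6 r=(7,6) succ=(0,0) retry=(1,0)
4 | T2 CAS | counter=7 r=(7,6) succ=(0,1) retry=(1,0)
5 | T2 LOAD | counter=7 r=(7,7) succ=(0,1) retry=(1,0)
6 | T2 CAS | counter=8 r=(7,7) succ=(0,2) retry=(1,0)

counter=8 r=(7,7) succ=(0,2) retry=(1,0)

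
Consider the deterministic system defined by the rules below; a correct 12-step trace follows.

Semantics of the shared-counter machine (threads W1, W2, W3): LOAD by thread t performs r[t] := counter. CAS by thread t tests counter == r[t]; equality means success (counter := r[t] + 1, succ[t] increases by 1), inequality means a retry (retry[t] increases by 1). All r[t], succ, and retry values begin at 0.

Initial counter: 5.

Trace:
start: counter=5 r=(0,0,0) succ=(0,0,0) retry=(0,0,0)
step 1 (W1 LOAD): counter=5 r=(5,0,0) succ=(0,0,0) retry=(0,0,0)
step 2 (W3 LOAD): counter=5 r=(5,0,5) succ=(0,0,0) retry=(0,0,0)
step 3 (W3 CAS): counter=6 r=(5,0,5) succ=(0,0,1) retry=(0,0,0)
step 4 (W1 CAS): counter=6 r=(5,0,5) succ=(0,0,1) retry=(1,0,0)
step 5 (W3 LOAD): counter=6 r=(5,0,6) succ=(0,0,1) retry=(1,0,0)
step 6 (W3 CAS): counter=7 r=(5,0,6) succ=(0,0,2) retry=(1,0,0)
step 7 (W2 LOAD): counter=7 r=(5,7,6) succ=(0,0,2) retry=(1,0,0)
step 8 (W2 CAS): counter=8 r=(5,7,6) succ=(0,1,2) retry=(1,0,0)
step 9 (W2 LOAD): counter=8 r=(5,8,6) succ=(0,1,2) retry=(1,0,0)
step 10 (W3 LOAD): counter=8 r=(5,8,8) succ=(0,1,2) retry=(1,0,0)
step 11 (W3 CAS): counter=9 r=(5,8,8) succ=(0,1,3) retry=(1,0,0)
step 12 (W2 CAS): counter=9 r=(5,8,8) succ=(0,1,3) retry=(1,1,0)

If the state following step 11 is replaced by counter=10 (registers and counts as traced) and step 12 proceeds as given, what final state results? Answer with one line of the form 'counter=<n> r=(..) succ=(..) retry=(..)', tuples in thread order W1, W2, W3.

state after step 11 := counter=10 r=(5,8,8) succ=(0,1,3) retry=(1,0,0)
step 12 (W2 CAS): counter=10 r=(5,8,8) succ=(0,1,3) retry=(1,1,0)

counter=10 r=(5,8,8) succ=(0,1,3) retry=(1,1,0)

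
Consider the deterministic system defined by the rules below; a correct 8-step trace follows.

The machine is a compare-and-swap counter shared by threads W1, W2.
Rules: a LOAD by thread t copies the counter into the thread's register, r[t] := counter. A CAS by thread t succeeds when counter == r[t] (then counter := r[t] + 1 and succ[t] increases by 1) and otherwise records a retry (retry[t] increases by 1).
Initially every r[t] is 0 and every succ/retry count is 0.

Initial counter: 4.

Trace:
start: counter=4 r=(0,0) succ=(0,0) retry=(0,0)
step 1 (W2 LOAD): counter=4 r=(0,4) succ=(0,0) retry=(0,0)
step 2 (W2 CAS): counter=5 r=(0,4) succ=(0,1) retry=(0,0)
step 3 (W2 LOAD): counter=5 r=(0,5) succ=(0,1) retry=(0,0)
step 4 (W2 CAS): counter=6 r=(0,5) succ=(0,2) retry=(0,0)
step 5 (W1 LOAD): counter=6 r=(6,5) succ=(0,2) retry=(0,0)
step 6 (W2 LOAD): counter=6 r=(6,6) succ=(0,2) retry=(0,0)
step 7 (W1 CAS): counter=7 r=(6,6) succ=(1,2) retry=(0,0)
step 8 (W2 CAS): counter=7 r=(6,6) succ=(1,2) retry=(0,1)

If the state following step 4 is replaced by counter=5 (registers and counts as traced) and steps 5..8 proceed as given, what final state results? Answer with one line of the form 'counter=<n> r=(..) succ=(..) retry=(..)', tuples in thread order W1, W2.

counter=6 r=(5,5) succ=(1,2) retry=(0,1)

state after step 4 := counter=5 r=(0,5) succ=(0,2) retry=(0,0)
step 5 (W1 LOAD): counter=5 r=(5,5) succ=(0,2) retry=(0,0)
step 6 (W2 LOAD): counter=5 r=(5,5) succ=(0,2) retry=(0,0)
step 7 (W1 CAS): counter=6 r=(5,5) succ=(1,2) retry=(0,0)
step 8 (W2 CAS): counter=6 r=(5,5) succ=(1,2) retry=(0,1)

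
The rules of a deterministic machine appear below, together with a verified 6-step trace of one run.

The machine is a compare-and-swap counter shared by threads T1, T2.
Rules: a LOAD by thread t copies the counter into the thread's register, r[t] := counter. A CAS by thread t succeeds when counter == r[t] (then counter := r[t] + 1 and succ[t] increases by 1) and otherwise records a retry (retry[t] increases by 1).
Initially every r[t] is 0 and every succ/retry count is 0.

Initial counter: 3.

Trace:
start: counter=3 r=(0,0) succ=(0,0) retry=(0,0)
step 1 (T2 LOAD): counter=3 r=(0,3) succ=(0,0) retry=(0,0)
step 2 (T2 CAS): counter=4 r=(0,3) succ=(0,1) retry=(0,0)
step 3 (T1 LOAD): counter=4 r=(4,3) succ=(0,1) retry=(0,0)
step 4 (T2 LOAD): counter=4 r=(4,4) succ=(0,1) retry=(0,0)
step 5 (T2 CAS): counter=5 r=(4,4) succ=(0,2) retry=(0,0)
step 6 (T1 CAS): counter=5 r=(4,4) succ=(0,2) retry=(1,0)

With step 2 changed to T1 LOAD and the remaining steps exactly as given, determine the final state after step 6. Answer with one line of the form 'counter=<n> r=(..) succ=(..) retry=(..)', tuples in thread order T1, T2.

counter=4 r=(3,3) succ=(0,1) retry=(1,0)

(re-executing from step 2 with the substitution; state before step 2: counter=3 r=(0,3) succ=(0,0) retry=(0,0))
step 2 (T1 LOAD): counter=3 r=(3,3) succ=(0,0) retry=(0,0)
step 3 (T1 LOAD): counter=3 r=(3,3) succ=(0,0) retry=(0,0)
step 4 (T2 LOAD): counter=3 r=(3,3) succ=(0,0) retry=(0,0)
step 5 (T2 CAS): counter=4 r=(3,3) succ=(0,1) retry=(0,0)
step 6 (T1 CAS): counter=4 r=(3,3) succ=(0,1) retry=(1,0)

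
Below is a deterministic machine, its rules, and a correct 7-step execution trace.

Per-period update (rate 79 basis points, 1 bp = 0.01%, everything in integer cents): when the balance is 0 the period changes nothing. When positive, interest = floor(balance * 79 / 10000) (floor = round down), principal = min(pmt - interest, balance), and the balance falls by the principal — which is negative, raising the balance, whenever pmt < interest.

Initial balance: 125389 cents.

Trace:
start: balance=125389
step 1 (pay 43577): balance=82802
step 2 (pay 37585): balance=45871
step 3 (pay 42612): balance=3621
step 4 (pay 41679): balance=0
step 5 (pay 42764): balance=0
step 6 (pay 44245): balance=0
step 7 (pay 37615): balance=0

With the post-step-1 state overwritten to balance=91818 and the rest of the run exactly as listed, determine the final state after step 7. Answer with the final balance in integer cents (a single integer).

state after step 1 := balance=91818
step 2 (pay 37585): balance=54958
step 3 (pay 42612): balance=12780
step 4 (pay 41679): balance=0
step 5 (pay 42764): balance=0
step 6 (pay 44245): balance=0
step 7 (pay 37615): balance=0

0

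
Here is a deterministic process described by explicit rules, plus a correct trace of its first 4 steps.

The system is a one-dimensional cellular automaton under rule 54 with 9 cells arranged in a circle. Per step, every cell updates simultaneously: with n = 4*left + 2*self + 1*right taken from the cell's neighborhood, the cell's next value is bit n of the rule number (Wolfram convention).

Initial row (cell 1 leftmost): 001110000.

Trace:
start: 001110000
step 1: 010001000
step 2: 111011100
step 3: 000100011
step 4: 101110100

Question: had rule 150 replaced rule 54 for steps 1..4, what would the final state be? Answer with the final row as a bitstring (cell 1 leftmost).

(re-executing steps 1..4 under rule 150; state before step 1: 001110000)
step 1: 010101000
step 2: 110101100
step 3: 000100011
step 4: 101110100

101110100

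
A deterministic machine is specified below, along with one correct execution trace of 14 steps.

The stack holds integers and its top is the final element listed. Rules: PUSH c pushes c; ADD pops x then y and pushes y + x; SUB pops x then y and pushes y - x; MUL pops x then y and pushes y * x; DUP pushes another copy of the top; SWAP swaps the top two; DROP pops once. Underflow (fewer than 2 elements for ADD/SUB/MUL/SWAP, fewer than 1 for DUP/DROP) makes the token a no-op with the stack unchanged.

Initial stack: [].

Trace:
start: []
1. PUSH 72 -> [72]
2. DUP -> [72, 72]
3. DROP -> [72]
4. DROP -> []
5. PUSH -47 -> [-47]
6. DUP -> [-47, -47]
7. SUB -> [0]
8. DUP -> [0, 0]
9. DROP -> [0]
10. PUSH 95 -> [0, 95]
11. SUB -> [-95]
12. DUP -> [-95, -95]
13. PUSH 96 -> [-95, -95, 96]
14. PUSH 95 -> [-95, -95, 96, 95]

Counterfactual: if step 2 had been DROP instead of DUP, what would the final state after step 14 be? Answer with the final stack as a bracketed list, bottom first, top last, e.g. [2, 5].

[-95, -95, 96, 95]

(re-executing from step 2 with the substitution; state before step 2: [72])
2. DROP -> []
3. DROP -> []
4. DROP -> []
5. PUSH -47 -> [-47]
6. DUP -> [-47, -47]
7. SUB -> [0]
8. DUP -> [0, 0]
9. DROP -> [0]
10. PUSH 95 -> [0, 95]
11. SUB -> [-95]
12. DUP -> [-95, -95]
13. PUSH 96 -> [-95, -95, 96]
14. PUSH 95 -> [-95, -95, 96, 95]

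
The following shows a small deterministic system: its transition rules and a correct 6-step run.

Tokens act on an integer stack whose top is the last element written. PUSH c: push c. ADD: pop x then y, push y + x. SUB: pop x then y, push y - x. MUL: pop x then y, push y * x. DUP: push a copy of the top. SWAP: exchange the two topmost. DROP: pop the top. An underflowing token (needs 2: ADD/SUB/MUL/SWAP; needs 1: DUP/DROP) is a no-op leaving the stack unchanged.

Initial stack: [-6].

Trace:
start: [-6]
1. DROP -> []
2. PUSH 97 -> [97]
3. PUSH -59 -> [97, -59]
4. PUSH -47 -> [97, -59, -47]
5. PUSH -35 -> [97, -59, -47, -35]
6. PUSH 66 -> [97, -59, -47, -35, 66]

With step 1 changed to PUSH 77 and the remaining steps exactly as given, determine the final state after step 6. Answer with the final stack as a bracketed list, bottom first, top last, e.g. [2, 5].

[-6, 77, 97, -59, -47, -35, 66]

(re-executing from step 1 with the substitution; state before step 1: [-6])
1. PUSH 77 -> [-6, 77]
2. PUSH 97 -> [-6, 77, 97]
3. PUSH -59 -> [-6, 77, 97, -59]
4. PUSH -47 -> [-6, 77, 97, -59, -47]
5. PUSH -35 -> [-6, 77, 97, -59, -47, -35]
6. PUSH 66 -> [-6, 77, 97, -59, -47, -35, 66]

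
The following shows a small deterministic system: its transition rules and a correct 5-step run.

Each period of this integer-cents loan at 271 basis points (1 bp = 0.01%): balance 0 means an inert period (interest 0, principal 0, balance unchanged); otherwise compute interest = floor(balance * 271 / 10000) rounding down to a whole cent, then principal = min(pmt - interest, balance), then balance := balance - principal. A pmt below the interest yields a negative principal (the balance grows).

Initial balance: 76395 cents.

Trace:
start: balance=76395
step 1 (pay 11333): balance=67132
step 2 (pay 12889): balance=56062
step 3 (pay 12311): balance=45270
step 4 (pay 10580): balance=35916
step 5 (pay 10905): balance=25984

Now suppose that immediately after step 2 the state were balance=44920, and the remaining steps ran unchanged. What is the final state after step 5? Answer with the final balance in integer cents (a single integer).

13911

state after step 2 := balance=44920
step 3 (pay 12311): balance=33826
step 4 (pay 10580): balance=24162
step 5 (pay 10905): balance=13911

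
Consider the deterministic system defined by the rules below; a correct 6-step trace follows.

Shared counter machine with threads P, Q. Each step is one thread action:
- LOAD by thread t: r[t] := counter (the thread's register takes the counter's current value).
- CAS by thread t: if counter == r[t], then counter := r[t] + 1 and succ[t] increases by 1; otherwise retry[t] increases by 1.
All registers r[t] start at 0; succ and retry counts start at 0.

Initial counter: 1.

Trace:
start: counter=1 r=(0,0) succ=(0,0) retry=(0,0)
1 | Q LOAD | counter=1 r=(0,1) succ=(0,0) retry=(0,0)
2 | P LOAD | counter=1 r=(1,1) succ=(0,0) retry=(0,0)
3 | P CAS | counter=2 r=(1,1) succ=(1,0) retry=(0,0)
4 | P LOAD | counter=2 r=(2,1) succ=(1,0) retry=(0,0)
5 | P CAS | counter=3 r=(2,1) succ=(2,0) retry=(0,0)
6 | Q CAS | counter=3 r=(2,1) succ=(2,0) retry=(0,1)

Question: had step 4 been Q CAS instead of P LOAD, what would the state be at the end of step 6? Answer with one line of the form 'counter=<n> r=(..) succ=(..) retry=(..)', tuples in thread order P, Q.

counter=2 r=(1,1) succ=(1,0) retry=(1,2)

(re-executing from step 4 with the substitution; state before step 4: counter=2 r=(1,1) succ=(1,0) retry=(0,0))
4 | Q CAS | counter=2 r=(1,1) succ=(1,0) retry=(0,1)
5 | P CAS | counter=2 r=(1,1) succ=(1,0) retry=(1,1)
6 | Q CAS | counter=2 r=(1,1) succ=(1,0) retry=(1,2)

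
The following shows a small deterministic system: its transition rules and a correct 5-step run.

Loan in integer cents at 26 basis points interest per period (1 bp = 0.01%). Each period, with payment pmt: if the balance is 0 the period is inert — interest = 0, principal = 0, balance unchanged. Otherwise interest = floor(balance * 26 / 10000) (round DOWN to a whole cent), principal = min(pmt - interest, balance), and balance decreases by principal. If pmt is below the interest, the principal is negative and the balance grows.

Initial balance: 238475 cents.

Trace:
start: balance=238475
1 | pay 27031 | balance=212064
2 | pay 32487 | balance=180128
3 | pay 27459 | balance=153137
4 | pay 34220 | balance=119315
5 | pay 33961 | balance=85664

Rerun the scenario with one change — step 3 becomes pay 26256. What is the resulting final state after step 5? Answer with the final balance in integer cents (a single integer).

(re-executing from step 3 with the substitution; state before step 3: balance=180128)
3 | pay 26256 | balance=154340
4 | pay 34220 | balance=120521
5 | pay 33961 | balance=86873

86873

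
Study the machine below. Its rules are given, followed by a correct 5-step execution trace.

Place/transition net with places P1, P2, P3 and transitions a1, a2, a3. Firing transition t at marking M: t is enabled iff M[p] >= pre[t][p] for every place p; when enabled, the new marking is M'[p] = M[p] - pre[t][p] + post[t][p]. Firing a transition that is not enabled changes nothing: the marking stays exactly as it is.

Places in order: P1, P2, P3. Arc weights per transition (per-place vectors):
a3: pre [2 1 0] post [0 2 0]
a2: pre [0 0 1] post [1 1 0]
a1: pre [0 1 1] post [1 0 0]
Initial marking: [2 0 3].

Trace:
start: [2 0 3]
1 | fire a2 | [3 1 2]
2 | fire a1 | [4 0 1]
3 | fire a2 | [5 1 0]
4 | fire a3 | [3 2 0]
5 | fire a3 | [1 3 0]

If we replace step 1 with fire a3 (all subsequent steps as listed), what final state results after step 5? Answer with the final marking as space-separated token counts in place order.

(re-executing from step 1 with the substitution; state before step 1: [2 0 3])
1 | fire a3 | [2 0 3]
2 | fire a1 | [2 0 3]
3 | fire a2 | [3 1 2]
4 | fire a3 | [1 2 2]
5 | fire a3 | [1 2 2]

1 2 2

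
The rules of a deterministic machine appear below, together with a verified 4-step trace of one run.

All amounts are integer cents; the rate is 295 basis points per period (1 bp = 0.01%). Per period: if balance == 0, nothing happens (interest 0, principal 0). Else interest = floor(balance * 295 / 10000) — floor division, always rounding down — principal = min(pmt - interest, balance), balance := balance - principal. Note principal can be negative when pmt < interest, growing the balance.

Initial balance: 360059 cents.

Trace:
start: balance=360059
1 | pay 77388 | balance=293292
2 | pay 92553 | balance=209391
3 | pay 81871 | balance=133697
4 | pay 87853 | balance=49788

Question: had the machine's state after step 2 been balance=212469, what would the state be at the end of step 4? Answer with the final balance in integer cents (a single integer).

state after step 2 := balance=212469
3 | pay 81871 | balance=136865
4 | pay 87853 | balance=53049

53049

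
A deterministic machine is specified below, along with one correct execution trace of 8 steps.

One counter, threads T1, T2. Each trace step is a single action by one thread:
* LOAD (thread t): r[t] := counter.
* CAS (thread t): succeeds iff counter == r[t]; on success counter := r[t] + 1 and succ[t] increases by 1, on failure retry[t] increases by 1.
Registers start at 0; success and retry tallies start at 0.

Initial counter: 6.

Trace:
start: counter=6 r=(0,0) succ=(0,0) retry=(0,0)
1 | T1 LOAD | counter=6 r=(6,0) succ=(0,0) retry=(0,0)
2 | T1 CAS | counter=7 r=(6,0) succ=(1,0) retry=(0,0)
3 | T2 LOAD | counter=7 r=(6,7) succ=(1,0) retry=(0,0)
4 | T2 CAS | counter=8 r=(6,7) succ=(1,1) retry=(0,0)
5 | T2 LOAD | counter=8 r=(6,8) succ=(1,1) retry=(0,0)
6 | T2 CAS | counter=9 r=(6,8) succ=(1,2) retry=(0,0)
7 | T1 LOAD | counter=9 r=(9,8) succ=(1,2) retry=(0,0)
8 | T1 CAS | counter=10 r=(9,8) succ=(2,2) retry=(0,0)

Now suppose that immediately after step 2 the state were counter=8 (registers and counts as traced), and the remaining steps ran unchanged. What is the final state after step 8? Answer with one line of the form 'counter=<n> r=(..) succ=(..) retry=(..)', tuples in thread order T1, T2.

state after step 2 := counter=8 r=(6,0) succ=(1,0) retry=(0,0)
3 | T2 LOAD | counter=8 r=(6,8) succ=(1,0) retry=(0,0)
4 | T2 CAS | counter=9 r=(6,8) succ=(1,1) retry=(0,0)
5 | T2 LOAD | counter=9 r=(6,9) succ=(1,1) retry=(0,0)
6 | T2 CAS | counter=10 r=(6,9) succ=(1,2) retry=(0,0)
7 | T1 LOAD | counter=10 r=(10,9) succ=(1,2) retry=(0,0)
8 | T1 CAS | counter=11 r=(10,9) succ=(2,2) retry=(0,0)

counter=11 r=(10,9) succ=(2,2) retry=(0,0)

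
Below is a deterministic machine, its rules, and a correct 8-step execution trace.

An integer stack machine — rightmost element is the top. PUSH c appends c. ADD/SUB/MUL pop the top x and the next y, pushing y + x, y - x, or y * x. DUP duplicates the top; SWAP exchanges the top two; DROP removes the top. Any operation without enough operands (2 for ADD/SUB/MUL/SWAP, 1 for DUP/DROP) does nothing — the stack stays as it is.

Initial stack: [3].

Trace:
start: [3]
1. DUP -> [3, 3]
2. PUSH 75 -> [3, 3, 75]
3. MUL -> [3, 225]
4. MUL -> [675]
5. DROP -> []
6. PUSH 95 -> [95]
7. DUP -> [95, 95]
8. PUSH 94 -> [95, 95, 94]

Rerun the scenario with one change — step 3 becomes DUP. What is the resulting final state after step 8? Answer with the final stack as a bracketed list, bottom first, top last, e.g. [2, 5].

[3, 3, 95, 95, 94]

(re-executing from step 3 with the substitution; state before step 3: [3, 3, 75])
3. DUP -> [3, 3, 75, 75]
4. MUL -> [3, 3, 5625]
5. DROP -> [3, 3]
6. PUSH 95 -> [3, 3, 95]
7. DUP -> [3, 3, 95, 95]
8. PUSH 94 -> [3, 3, 95, 95, 94]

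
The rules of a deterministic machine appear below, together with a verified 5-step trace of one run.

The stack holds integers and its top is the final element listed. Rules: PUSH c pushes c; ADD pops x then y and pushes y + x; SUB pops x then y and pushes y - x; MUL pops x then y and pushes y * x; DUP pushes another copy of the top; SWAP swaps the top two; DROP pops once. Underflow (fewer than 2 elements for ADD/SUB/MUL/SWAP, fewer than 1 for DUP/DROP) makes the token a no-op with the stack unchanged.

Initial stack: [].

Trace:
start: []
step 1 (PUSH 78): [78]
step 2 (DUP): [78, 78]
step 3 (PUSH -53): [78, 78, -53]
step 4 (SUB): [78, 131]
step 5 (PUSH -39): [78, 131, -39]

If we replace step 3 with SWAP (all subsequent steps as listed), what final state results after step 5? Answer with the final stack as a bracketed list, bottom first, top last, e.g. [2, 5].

[0, -39]

(re-executing from step 3 with the substitution; state before step 3: [78, 78])
step 3 (SWAP): [78, 78]
step 4 (SUB): [0]
step 5 (PUSH -39): [0, -39]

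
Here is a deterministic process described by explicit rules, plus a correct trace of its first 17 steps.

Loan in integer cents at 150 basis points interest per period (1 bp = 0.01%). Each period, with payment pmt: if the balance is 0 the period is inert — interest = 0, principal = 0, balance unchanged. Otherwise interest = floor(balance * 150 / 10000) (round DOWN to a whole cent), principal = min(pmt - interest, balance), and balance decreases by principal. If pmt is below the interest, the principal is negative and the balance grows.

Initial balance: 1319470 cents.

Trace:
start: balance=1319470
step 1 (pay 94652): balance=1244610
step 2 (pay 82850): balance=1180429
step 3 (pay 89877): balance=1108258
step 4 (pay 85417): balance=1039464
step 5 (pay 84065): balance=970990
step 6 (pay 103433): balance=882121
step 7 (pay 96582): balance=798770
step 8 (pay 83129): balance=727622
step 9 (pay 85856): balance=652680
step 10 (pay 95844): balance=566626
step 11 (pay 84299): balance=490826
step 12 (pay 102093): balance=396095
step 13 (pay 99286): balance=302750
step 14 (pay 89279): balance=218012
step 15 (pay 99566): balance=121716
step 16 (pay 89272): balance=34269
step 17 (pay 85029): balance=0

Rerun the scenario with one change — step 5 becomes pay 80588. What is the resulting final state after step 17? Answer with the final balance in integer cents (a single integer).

(re-executing from step 5 with the substitution; state before step 5: balance=1039464)
step 5 (pay 80588): balance=974467
step 6 (pay 103433): balance=885651
step 7 (pay 96582): balance=802353
step 8 (pay 83129): balance=731259
step 9 (pay 85856): balance=656371
step 10 (pay 95844): balance=570372
step 11 (pay 84299): balance=494628
step 12 (pay 102093): balance=399954
step 13 (pay 99286): balance=306667
step 14 (pay 89279): balance=221988
step 15 (pay 99566): balance=125751
step 16 (pay 89272): balance=38365
step 17 (pay 85029): balance=0

0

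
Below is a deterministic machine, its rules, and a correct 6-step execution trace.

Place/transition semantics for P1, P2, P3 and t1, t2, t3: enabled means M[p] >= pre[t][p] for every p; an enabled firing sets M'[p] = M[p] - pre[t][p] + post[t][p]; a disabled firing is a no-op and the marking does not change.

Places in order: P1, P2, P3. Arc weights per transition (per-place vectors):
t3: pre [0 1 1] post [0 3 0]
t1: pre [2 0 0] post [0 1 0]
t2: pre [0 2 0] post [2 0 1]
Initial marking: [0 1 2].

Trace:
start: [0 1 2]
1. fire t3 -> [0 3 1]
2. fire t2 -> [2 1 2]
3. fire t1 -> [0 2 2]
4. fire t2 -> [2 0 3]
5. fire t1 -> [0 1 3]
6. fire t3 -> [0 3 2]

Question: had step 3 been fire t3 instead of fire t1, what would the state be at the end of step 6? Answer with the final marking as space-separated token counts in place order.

(re-executing from step 3 with the substitution; state before step 3: [2 1 2])
3. fire t3 -> [2 3 1]
4. fire t2 -> [4 1 2]
5. fire t1 -> [2 2 2]
6. fire t3 -> [2 4 1]

2 4 1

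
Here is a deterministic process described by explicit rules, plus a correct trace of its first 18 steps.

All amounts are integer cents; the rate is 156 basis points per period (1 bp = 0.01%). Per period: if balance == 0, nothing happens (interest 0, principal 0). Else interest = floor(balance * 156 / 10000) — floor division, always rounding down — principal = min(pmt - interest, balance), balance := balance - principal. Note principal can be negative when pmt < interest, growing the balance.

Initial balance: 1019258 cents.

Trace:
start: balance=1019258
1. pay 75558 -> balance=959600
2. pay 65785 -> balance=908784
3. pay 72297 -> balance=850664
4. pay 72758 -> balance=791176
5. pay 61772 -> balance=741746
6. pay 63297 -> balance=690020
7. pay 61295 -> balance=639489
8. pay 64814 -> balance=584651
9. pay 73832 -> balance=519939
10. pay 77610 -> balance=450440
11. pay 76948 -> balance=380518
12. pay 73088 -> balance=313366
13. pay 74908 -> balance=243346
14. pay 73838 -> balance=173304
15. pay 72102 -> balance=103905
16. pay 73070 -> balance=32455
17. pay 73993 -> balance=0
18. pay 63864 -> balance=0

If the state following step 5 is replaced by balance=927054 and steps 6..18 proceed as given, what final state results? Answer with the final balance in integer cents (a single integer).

state after step 5 := balance=927054
6. pay 63297 -> balance=878219
7. pay 61295 -> balance=830624
8. pay 64814 -> balance=778767
9. pay 73832 -> balance=717083
10. pay 77610 -> balance=650659
11. pay 76948 -> balance=583861
12. pay 73088 -> balance=519881
13. pay 74908 -> balance=453083
14. pay 73838 -> balance=386313
15. pay 72102 -> balance=320237
16. pay 73070 -> balance=252162
17. pay 73993 -> balance=182102
18. pay 63864 -> balance=121078

121078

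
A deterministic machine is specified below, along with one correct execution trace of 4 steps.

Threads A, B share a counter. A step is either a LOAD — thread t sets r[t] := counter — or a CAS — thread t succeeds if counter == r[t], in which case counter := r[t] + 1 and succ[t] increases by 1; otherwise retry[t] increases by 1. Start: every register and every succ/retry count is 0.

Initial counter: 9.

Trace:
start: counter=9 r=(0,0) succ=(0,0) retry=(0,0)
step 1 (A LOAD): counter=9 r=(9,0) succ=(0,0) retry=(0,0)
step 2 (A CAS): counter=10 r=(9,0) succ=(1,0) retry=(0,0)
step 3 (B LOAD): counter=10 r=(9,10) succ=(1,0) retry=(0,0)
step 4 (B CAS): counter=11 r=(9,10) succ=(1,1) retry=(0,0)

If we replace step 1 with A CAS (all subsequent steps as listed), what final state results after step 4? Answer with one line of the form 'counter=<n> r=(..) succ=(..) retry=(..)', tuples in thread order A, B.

counter=10 r=(0,9) succ=(0,1) retry=(2,0)

(re-executing from step 1 with the substitution; state before step 1: counter=9 r=(0,0) succ=(0,0) retry=(0,0))
step 1 (A CAS): counter=9 r=(0,0) succ=(0,0) retry=(1,0)
step 2 (A CAS): counter=9 r=(0,0) succ=(0,0) retry=(2,0)
step 3 (B LOAD): counter=9 r=(0,9) succ=(0,0) retry=(2,0)
step 4 (B CAS): counter=10 r=(0,9) succ=(0,1) retry=(2,0)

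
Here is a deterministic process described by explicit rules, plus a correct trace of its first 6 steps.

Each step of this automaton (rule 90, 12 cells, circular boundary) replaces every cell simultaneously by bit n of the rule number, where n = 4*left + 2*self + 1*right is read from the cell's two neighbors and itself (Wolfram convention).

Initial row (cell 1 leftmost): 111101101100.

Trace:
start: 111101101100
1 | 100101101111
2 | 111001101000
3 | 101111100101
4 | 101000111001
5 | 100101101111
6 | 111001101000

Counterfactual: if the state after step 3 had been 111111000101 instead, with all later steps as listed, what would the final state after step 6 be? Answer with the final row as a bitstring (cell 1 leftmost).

010110111110

state after step 3 := 111111000101
4 | 000001101001
5 | 100011100110
6 | 010110111110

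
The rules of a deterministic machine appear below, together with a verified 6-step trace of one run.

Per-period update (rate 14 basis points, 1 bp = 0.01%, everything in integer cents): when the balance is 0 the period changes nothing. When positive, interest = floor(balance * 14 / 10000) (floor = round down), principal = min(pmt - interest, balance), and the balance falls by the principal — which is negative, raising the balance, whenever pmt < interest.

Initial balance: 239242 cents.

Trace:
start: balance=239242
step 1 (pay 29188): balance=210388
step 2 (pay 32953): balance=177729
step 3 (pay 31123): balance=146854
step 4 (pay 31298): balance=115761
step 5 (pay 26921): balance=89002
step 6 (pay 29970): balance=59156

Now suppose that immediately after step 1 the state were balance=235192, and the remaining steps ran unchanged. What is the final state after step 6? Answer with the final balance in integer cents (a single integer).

84134

state after step 1 := balance=235192
step 2 (pay 32953): balance=202568
step 3 (pay 31123): balance=171728
step 4 (pay 31298): balance=140670
step 5 (pay 26921): balance=113945
step 6 (pay 29970): balance=84134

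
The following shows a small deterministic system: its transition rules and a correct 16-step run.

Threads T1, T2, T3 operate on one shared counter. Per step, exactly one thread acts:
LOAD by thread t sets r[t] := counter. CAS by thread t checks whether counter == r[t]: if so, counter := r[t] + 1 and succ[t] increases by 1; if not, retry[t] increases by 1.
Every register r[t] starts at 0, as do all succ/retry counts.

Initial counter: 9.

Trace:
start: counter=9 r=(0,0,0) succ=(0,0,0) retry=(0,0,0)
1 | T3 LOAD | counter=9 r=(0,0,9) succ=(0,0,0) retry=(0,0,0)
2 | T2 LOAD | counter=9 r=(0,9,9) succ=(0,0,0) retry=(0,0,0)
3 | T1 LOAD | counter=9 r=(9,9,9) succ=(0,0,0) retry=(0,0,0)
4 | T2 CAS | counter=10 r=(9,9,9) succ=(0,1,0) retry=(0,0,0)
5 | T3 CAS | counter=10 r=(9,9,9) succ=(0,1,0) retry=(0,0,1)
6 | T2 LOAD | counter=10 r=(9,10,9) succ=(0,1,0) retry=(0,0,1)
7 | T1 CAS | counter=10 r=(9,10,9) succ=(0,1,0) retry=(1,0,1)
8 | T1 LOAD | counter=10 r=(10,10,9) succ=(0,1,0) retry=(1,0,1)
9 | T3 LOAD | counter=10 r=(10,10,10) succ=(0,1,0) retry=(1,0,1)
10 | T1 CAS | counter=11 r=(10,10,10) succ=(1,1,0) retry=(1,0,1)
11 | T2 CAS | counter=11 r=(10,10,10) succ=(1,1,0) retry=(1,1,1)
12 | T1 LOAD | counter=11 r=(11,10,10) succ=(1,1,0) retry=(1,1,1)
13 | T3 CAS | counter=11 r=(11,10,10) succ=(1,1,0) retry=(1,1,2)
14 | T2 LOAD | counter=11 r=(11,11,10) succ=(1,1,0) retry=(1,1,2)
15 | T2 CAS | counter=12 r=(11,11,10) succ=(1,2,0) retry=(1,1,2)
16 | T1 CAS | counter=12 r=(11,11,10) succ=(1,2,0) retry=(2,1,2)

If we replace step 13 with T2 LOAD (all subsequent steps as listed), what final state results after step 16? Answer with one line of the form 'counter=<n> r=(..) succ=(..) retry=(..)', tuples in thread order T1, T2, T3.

counter=12 r=(11,11,10) succ=(1,2,0) retry=(2,1,1)

(re-executing from step 13 with the substitution; state before step 13: counter=11 r=(11,10,10) succ=(1,1,0) retry=(1,1,1))
13 | T2 LOAD | counter=11 r=(11,11,10) succ=(1,1,0) retry=(1,1,1)
14 | T2 LOAD | counter=11 r=(11,11,10) succ=(1,1,0) retry=(1,1,1)
15 | T2 CAS | counter=12 r=(11,11,10) succ=(1,2,0) retry=(1,1,1)
16 | T1 CAS | counter=12 r=(11,11,10) succ=(1,2,0) retry=(2,1,1)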